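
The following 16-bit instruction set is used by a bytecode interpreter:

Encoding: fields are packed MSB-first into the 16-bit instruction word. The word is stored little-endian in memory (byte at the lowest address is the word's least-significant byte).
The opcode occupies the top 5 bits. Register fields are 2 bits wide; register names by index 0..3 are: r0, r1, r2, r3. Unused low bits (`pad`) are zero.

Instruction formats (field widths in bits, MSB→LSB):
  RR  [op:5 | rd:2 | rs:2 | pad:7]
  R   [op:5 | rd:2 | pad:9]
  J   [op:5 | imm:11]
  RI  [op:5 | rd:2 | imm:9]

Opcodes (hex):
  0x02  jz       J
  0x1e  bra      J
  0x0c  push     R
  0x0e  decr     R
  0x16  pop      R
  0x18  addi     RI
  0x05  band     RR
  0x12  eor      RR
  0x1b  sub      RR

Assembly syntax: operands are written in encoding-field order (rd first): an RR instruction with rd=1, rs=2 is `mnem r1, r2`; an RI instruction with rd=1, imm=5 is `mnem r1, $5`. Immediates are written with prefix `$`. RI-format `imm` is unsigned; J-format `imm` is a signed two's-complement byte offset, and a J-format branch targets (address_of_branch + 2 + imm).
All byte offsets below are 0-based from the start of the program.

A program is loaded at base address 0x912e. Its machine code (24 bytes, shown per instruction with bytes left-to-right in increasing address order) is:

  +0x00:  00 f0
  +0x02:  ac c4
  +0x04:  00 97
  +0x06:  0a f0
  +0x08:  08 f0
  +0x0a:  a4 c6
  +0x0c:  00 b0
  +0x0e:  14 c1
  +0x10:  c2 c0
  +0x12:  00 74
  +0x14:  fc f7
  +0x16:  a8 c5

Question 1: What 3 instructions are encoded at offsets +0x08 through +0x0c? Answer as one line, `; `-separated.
+0x08: 08 f0 ⇒ word 0xf008 (little)
  op=0xf008>>11=0x1e ⇒ bra (J)
  [10:0] imm=8 = $8
+0x0a: a4 c6 ⇒ word 0xc6a4 (little)
  op=0xc6a4>>11=0x18 ⇒ addi (RI)
  [10:9] rd=3 = r3
  [8:0] imm=164 = $164
+0x0c: 00 b0 ⇒ word 0xb000 (little)
  op=0xb000>>11=0x16 ⇒ pop (R)
  [10:9] rd=0 = r0

bra $8; addi r3, $164; pop r0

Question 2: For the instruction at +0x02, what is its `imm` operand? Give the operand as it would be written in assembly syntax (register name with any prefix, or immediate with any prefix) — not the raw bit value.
$172

[02] ac c4 → 0xc4ac
  op=0xc4ac>>11=0x18 ⇒ addi (RI)
  rd@[10:9]=0x2 ⇒ r2
  imm@[8:0]=0xac ⇒ $172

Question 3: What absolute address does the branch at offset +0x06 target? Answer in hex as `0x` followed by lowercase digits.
+0x06: 0a f0 ⇒ word 0xf00a (little)
  top 5b → 0x1e → bra [J]
  imm@[10:0]=0xa ⇒ $10
  target = base 0x912e + off 0x06 + 2 + imm 10 = 0x9140

0x9140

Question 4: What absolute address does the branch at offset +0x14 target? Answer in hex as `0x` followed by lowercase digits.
off 0x14: read fc f7 as little → 0xf7fc
  op=0xf7fc>>11=0x1e ⇒ bra (J)
  imm: (w>>0)&0x7ff=0x7fc (s11→-4) → $-4
  target = base 0x912e + off 0x14 + 2 + imm -4 = 0x9140

0x9140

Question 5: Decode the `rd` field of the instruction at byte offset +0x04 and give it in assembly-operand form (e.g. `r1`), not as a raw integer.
off 0x04: read 00 97 as little → 0x9700
  opcode bits[15:11]=0x12: eor/RR
  [10:9] rd=3 = r3
  [8:7] rs=2 = r2

r3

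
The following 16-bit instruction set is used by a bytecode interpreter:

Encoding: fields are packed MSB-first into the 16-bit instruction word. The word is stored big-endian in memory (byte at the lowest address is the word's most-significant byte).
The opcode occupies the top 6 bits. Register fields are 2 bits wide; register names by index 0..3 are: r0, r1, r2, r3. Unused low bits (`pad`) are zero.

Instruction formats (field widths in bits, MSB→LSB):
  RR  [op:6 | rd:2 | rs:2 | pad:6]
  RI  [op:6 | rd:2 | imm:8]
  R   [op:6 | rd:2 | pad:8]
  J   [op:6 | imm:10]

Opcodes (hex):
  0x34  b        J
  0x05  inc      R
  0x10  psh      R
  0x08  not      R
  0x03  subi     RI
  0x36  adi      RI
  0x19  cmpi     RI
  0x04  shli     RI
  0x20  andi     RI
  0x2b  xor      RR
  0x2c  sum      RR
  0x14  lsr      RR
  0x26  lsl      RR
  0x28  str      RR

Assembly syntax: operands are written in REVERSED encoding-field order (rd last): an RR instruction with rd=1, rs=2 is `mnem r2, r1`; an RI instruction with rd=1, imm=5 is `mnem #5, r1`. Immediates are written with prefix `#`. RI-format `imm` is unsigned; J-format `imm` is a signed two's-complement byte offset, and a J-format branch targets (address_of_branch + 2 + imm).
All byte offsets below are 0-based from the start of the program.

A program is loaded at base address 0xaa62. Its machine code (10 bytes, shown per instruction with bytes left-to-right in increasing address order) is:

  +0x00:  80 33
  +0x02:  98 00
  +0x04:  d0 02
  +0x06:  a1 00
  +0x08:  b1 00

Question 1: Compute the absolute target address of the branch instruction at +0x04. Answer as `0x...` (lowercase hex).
0xaa6a

+0x04: d0 02 ⇒ word 0xd002 (big)
  op=0xd002>>10=0x34 ⇒ b (J)
  imm: (w>>0)&0x3ff=0x2 → #2
  target = base 0xaa62 + off 0x04 + 2 + imm 2 = 0xaa6a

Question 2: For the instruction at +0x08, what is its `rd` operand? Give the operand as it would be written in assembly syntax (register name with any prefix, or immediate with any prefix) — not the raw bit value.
r1

@+08  big-endian(b1 00) = 0xb100
  opcode bits[15:10]=0x2c: sum/RR
  [9:8] rd=1 = r1
  [7:6] rs=0 = r0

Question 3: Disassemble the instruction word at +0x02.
[02] 98 00 → 0x9800
  top 6b → 0x26 → lsl [RR]
  [9:8] rd=0 = r0
  [7:6] rs=0 = r0

lsl r0, r0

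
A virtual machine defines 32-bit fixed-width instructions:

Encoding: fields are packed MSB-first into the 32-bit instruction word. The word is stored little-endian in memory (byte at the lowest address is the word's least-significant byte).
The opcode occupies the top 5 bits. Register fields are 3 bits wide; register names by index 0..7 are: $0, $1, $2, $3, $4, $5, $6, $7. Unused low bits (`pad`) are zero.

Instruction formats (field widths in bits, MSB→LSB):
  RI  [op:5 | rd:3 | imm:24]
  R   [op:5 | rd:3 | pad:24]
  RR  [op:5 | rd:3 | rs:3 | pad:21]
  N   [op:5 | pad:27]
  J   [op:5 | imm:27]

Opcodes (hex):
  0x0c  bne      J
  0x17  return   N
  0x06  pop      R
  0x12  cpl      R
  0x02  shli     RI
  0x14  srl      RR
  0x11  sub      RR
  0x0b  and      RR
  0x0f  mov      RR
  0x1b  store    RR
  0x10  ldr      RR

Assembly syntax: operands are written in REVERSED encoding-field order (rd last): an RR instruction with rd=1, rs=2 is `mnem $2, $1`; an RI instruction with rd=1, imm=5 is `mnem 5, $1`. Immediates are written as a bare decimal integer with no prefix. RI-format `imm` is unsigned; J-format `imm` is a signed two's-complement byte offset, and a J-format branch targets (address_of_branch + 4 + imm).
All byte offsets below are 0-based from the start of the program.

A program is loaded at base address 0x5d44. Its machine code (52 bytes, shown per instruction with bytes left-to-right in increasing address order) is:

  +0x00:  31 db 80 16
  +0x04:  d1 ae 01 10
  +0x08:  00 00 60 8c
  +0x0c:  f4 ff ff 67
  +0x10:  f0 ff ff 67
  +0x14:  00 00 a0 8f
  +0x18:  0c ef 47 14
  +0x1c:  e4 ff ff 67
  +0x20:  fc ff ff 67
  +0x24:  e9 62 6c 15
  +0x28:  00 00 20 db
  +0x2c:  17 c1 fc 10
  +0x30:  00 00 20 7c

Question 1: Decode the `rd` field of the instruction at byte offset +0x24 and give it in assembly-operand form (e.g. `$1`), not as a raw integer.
off 0x24: read e9 62 6c 15 as little → 0x156c62e9
  op=0x156c62e9>>27=0x2 ⇒ shli (RI)
  rd@[26:24]=0x5 ⇒ $5
  imm@[23:0]=0x6c62e9 ⇒ 7103209

$5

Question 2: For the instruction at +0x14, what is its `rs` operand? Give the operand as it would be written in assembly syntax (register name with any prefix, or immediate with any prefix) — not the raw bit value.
$5

[14] 00 00 a0 8f → 0x8fa00000
  op=0x8fa00000>>27=0x11 ⇒ sub (RR)
  rd@[26:24]=0x7 ⇒ $7
  rs@[23:21]=0x5 ⇒ $5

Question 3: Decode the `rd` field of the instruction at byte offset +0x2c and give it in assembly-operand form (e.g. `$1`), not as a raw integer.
$0

@+2c  little-endian(17 c1 fc 10) = 0x10fcc117
  opcode bits[31:27]=0x2: shli/RI
  rd: (w>>24)&0x7=0x0 → $0
  imm: (w>>0)&0xffffff=0xfcc117 → 16564503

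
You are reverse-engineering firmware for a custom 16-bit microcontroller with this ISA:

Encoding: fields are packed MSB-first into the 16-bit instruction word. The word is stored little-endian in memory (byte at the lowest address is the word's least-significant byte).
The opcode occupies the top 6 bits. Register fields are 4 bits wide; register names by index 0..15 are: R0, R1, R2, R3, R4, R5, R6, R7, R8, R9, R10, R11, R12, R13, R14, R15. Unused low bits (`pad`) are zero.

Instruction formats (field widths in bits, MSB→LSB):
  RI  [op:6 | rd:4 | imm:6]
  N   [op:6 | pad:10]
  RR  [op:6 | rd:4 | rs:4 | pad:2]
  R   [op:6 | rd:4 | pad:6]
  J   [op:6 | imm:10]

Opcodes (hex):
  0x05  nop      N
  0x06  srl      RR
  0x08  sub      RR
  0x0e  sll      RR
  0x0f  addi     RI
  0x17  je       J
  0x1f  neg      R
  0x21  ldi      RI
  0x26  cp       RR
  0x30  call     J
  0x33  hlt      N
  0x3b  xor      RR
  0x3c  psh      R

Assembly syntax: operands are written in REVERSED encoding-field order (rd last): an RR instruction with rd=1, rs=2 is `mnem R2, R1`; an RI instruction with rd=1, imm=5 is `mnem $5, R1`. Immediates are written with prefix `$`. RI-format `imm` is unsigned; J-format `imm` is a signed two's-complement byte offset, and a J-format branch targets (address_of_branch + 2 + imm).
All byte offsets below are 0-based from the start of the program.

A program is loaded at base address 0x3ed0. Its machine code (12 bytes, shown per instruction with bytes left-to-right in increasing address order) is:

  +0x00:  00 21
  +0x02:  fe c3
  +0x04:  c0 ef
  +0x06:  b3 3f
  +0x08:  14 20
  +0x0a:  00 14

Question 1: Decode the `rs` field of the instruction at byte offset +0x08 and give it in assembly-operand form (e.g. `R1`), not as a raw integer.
[08] 14 20 → 0x2014
  op=0x2014>>10=0x8 ⇒ sub (RR)
  rd@[9:6]=0x0 ⇒ R0
  rs@[5:2]=0x5 ⇒ R5

R5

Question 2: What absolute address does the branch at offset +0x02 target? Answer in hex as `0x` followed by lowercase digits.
0x3ed2

@+02  little-endian(fe c3) = 0xc3fe
  opcode bits[15:10]=0x30: call/J
  [9:0] imm=1022 (s10→-2) = $-2
  target = base 0x3ed0 + off 0x02 + 2 + imm -2 = 0x3ed2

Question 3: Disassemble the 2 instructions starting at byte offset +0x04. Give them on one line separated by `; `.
off 0x04: read c0 ef as little → 0xefc0
  op=0xefc0>>10=0x3b ⇒ xor (RR)
  rd@[9:6]=0xf ⇒ R15
  rs@[5:2]=0x0 ⇒ R0
off 0x06: read b3 3f as little → 0x3fb3
  op=0x3fb3>>10=0xf ⇒ addi (RI)
  rd@[9:6]=0xe ⇒ R14
  imm@[5:0]=0x33 ⇒ $51

xor R0, R15; addi $51, R14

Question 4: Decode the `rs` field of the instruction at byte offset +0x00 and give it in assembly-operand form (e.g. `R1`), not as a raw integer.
off 0x00: read 00 21 as little → 0x2100
  opcode bits[15:10]=0x8: sub/RR
  rd@[9:6]=0x4 ⇒ R4
  rs@[5:2]=0x0 ⇒ R0

R0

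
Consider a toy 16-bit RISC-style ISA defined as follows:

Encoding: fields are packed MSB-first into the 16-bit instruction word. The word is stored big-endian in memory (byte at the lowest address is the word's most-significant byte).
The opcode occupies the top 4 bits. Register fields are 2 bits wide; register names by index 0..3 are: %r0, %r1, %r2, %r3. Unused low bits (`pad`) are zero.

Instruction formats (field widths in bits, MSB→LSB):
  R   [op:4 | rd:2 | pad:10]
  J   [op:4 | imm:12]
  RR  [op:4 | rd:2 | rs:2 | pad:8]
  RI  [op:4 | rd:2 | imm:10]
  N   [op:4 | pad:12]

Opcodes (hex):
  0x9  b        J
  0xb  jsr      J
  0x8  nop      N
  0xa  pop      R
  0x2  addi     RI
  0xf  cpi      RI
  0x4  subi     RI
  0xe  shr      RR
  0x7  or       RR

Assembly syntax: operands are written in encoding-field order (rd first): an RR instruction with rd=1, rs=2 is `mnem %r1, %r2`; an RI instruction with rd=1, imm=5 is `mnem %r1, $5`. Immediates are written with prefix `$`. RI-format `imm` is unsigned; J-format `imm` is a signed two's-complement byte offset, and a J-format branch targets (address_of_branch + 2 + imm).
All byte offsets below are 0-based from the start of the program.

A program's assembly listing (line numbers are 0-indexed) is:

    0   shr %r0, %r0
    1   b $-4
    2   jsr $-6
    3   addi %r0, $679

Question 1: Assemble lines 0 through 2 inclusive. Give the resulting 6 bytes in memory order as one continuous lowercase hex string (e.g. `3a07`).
e0009ffcbffa

L0: shr op=0xe:4|rd=0:2|rs=0:2|pad=0:8 ⇒ 0xe000 ⇒ big e0 00
L1: b op=0x9:4|imm=-4:12 ⇒ 0x9ffc ⇒ big 9f fc
L2: jsr op=0xb:4|imm=-6:12 ⇒ 0xbffa ⇒ big bf fa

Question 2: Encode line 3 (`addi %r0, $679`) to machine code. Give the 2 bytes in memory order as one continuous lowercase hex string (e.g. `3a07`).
L3: addi op=0x2:4|rd=0:2|imm=679:10 ⇒ 0x22a7 ⇒ big 22 a7

22a7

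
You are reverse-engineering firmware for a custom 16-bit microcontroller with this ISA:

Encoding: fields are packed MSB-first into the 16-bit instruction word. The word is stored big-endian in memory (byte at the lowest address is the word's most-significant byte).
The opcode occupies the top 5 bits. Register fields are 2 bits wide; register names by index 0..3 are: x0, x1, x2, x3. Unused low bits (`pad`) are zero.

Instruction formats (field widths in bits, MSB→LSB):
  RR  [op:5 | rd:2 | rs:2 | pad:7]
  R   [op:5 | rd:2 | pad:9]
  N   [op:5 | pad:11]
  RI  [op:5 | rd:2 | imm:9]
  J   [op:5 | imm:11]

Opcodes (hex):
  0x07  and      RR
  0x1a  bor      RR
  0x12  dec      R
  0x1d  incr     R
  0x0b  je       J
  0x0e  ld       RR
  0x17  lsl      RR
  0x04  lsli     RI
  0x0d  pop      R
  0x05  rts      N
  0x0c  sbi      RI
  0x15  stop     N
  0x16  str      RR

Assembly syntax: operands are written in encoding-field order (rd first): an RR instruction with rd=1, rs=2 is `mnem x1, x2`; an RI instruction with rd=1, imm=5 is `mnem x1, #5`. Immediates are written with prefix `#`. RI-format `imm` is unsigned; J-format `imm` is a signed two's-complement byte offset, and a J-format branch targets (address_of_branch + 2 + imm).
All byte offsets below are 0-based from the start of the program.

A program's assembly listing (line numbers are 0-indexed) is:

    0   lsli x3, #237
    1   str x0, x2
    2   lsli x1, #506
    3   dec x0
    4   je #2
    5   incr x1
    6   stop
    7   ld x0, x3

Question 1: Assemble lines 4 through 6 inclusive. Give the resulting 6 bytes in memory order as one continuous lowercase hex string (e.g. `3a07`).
line 4 (je): pack op=0xb:5|imm=2:11 = 0x5802; big→ 58 02
line 5 (incr): pack op=0x1d:5|rd=1:2|pad=0:9 = 0xea00; big→ ea 00
line 6 (stop): pack op=0x15:5|pad=0:11 = 0xa800; big→ a8 00

5802ea00a800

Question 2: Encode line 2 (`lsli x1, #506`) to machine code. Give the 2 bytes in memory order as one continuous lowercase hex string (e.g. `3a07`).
23fa

line 2 (lsli): pack op=0x4:5|rd=1:2|imm=506:9 = 0x23fa; big→ 23 fa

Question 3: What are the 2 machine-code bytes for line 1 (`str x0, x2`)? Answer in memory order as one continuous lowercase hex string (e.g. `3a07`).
line 1 (str): pack op=0x16:5|rd=0:2|rs=2:2|pad=0:7 = 0xb100; big→ b1 00

b100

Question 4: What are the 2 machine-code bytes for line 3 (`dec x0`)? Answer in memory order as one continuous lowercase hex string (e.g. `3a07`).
L3: dec op=0x12:5|rd=0:2|pad=0:9 ⇒ 0x9000 ⇒ big 90 00

9000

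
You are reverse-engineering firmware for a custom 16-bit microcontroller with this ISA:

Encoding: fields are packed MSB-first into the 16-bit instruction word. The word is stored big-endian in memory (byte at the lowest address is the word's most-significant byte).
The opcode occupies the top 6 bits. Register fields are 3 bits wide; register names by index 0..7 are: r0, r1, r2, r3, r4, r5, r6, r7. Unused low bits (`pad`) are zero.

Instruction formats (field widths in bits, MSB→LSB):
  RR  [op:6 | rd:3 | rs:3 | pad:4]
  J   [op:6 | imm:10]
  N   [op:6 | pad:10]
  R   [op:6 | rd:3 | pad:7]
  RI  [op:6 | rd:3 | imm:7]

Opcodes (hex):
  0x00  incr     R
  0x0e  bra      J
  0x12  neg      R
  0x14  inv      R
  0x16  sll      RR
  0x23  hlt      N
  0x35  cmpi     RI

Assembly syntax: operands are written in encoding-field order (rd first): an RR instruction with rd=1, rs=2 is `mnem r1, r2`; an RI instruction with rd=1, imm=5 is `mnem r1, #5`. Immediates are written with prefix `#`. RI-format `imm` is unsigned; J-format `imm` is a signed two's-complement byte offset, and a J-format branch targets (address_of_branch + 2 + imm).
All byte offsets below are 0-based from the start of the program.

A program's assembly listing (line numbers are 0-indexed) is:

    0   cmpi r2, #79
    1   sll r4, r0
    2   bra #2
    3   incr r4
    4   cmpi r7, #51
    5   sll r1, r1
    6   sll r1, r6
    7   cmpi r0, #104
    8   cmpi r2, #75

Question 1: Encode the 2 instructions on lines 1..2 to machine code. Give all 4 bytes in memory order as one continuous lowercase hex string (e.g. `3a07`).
L1: sll op=0x16:6|rd=4:3|rs=0:3|pad=0:4 ⇒ 0x5a00 ⇒ big 5a 00
L2: bra op=0xe:6|imm=2:10 ⇒ 0x3802 ⇒ big 38 02

5a003802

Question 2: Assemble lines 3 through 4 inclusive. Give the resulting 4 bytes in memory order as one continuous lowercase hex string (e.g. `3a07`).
0200d7b3

L3: incr op=0x0:6|rd=4:3|pad=0:7 ⇒ 0x0200 ⇒ big 02 00
L4: cmpi op=0x35:6|rd=7:3|imm=51:7 ⇒ 0xd7b3 ⇒ big d7 b3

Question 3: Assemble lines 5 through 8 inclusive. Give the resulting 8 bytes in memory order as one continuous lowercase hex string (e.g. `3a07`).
5. sll fields op=0x16:6|rd=1:3|rs=1:3|pad=0:4 → word 5890h → 58 90
6. sll fields op=0x16:6|rd=1:3|rs=6:3|pad=0:4 → word 58e0h → 58 e0
7. cmpi fields op=0x35:6|rd=0:3|imm=104:7 → word d468h → d4 68
8. cmpi fields op=0x35:6|rd=2:3|imm=75:7 → word d54bh → d5 4b

589058e0d468d54b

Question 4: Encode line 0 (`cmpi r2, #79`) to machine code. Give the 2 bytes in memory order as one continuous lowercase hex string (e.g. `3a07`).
d54f

L0: cmpi op=0x35:6|rd=2:3|imm=79:7 ⇒ 0xd54f ⇒ big d5 4f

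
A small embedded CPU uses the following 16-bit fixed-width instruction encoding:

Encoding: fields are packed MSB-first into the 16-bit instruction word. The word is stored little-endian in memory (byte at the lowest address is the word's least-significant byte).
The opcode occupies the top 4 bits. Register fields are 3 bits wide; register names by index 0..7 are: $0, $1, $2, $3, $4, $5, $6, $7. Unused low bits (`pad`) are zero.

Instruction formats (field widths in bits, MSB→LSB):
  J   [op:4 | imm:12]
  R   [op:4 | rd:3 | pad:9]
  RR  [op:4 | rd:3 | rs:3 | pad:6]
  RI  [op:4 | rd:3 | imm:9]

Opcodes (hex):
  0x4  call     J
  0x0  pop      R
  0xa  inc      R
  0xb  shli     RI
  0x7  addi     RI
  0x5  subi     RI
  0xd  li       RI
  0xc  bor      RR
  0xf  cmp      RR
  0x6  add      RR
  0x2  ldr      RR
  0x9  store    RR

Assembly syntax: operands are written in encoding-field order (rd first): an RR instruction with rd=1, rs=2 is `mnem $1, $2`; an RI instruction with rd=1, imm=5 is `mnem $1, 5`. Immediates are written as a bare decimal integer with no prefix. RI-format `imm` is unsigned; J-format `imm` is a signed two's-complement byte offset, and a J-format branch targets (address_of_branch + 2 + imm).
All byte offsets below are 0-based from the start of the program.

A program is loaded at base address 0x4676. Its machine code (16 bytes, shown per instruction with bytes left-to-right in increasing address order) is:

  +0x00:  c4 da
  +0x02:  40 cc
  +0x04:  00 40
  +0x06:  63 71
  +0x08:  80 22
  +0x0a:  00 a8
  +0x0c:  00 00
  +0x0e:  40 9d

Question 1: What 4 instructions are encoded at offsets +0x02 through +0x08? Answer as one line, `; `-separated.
bor $6, $1; call 0; addi $0, 355; ldr $1, $2

[02] 40 cc → 0xcc40
  op=0xcc40>>12=0xc ⇒ bor (RR)
  rd: (w>>9)&0x7=0x6 → $6
  rs: (w>>6)&0x7=0x1 → $1
[04] 00 40 → 0x4000
  op=0x4000>>12=0x4 ⇒ call (J)
  imm: (w>>0)&0xfff=0x0 → 0
[06] 63 71 → 0x7163
  op=0x7163>>12=0x7 ⇒ addi (RI)
  rd: (w>>9)&0x7=0x0 → $0
  imm: (w>>0)&0x1ff=0x163 → 355
[08] 80 22 → 0x2280
  op=0x2280>>12=0x2 ⇒ ldr (RR)
  rd: (w>>9)&0x7=0x1 → $1
  rs: (w>>6)&0x7=0x2 → $2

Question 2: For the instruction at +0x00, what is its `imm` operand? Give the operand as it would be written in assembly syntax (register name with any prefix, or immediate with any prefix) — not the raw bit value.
[00] c4 da → 0xdac4
  opcode bits[15:12]=0xd: li/RI
  rd: (w>>9)&0x7=0x5 → $5
  imm: (w>>0)&0x1ff=0xc4 → 196

196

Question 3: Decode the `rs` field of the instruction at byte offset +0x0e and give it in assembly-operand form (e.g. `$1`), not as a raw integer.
[0e] 40 9d → 0x9d40
  op=0x9d40>>12=0x9 ⇒ store (RR)
  rd@[11:9]=0x6 ⇒ $6
  rs@[8:6]=0x5 ⇒ $5

$5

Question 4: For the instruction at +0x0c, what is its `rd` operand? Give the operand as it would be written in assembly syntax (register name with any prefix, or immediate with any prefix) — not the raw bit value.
off 0x0c: read 00 00 as little → 0x0000
  top 4b → 0x0 → pop [R]
  rd: (w>>9)&0x7=0x0 → $0

$0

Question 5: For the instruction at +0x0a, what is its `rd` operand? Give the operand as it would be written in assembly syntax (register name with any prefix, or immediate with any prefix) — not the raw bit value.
+0x0a: 00 a8 ⇒ word 0xa800 (little)
  opcode bits[15:12]=0xa: inc/R
  rd: (w>>9)&0x7=0x4 → $4

$4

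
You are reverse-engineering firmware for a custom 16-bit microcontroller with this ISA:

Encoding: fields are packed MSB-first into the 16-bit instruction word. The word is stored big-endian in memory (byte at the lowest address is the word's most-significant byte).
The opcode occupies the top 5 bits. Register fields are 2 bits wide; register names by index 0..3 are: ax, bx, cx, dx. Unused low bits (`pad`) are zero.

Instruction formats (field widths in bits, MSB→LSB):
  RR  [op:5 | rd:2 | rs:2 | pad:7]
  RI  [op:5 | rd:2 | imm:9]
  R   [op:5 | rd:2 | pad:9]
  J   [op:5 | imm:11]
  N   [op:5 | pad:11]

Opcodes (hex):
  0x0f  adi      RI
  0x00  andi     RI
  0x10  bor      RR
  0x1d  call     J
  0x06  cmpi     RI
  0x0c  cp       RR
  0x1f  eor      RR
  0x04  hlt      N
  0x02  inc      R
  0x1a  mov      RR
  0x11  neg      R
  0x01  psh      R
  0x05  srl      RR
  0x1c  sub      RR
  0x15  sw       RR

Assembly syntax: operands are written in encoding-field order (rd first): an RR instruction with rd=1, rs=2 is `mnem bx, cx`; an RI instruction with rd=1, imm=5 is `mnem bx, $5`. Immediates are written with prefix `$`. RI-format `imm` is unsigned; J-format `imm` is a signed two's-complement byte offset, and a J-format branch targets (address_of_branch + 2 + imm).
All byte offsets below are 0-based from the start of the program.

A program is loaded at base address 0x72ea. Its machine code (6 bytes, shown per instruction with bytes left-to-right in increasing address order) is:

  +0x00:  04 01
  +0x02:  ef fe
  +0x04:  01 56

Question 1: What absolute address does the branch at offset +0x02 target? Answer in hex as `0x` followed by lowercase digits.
@+02  big-endian(ef fe) = 0xeffe
  op=0xeffe>>11=0x1d ⇒ call (J)
  [10:0] imm=2046 (s11→-2) = $-2
  target = base 0x72ea + off 0x02 + 2 + imm -2 = 0x72ec

0x72ec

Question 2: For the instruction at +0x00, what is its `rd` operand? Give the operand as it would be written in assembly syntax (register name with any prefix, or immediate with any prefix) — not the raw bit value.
off 0x00: read 04 01 as big → 0x0401
  top 5b → 0x0 → andi [RI]
  [10:9] rd=2 = cx
  [8:0] imm=1 = $1

cx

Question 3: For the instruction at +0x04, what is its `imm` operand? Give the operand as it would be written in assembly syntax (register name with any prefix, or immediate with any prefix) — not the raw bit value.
[04] 01 56 → 0x0156
  op=0x0156>>11=0x0 ⇒ andi (RI)
  [10:9] rd=0 = ax
  [8:0] imm=342 = $342

$342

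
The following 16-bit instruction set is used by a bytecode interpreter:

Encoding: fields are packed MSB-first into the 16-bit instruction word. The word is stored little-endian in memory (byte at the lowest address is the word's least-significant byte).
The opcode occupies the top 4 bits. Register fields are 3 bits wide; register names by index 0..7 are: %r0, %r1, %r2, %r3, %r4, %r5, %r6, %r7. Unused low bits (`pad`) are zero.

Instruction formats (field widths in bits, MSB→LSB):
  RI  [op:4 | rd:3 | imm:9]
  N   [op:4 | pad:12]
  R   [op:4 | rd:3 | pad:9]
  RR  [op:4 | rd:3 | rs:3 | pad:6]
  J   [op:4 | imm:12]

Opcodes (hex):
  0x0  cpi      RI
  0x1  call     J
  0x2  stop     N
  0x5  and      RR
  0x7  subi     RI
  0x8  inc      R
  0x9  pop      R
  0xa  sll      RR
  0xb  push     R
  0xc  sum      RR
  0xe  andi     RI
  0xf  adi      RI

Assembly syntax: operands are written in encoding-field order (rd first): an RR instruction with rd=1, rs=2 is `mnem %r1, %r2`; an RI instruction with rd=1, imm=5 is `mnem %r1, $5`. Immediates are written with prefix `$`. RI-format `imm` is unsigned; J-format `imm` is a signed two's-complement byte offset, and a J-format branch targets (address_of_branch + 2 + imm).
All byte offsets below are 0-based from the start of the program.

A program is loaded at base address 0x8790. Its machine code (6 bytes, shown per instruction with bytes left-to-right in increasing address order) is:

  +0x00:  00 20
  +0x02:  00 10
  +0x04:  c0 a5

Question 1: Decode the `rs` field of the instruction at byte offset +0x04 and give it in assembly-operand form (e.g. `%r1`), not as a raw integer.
[04] c0 a5 → 0xa5c0
  op=0xa5c0>>12=0xa ⇒ sll (RR)
  [11:9] rd=2 = %r2
  [8:6] rs=7 = %r7

%r7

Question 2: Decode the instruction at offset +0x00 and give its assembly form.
stop

[00] 00 20 → 0x2000
  op=0x2000>>12=0x2 ⇒ stop (N)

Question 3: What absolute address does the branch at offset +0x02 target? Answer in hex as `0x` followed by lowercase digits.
+0x02: 00 10 ⇒ word 0x1000 (little)
  top 4b → 0x1 → call [J]
  imm@[11:0]=0x0 ⇒ $0
  target = base 0x8790 + off 0x02 + 2 + imm 0 = 0x8794

0x8794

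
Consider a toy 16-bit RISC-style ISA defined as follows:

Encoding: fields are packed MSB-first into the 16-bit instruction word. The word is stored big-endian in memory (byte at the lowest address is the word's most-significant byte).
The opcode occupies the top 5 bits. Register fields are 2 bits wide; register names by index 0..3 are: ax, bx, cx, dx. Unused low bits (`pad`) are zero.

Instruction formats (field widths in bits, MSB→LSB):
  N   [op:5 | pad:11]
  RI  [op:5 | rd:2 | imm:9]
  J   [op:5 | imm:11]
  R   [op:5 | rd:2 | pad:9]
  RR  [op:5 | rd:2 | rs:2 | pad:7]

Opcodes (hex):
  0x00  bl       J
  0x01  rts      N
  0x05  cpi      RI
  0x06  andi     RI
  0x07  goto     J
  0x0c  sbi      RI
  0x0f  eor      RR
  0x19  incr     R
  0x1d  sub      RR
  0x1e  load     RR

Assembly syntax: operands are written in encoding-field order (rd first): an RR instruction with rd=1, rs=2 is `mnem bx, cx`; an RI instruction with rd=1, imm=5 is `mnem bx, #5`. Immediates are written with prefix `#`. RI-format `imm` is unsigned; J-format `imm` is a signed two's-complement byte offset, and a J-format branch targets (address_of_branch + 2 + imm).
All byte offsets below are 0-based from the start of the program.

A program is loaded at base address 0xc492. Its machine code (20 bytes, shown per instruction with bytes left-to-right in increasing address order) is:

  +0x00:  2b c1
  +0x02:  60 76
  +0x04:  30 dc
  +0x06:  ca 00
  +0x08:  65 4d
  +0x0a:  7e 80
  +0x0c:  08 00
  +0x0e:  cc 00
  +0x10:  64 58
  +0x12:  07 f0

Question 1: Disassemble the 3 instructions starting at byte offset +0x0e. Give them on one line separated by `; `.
@+0e  big-endian(cc 00) = 0xcc00
  op=0xcc00>>11=0x19 ⇒ incr (R)
  [10:9] rd=2 = cx
@+10  big-endian(64 58) = 0x6458
  op=0x6458>>11=0xc ⇒ sbi (RI)
  [10:9] rd=2 = cx
  [8:0] imm=88 = #88
@+12  big-endian(07 f0) = 0x07f0
  op=0x07f0>>11=0x0 ⇒ bl (J)
  [10:0] imm=2032 (s11→-16) = #-16

incr cx; sbi cx, #88; bl #-16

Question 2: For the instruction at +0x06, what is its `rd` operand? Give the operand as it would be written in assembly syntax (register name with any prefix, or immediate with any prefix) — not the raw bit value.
bx

+0x06: ca 00 ⇒ word 0xca00 (big)
  op=0xca00>>11=0x19 ⇒ incr (R)
  rd: (w>>9)&0x3=0x1 → bx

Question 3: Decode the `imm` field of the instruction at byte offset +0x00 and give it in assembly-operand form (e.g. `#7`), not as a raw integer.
off 0x00: read 2b c1 as big → 0x2bc1
  op=0x2bc1>>11=0x5 ⇒ cpi (RI)
  rd@[10:9]=0x1 ⇒ bx
  imm@[8:0]=0x1c1 ⇒ #449

#449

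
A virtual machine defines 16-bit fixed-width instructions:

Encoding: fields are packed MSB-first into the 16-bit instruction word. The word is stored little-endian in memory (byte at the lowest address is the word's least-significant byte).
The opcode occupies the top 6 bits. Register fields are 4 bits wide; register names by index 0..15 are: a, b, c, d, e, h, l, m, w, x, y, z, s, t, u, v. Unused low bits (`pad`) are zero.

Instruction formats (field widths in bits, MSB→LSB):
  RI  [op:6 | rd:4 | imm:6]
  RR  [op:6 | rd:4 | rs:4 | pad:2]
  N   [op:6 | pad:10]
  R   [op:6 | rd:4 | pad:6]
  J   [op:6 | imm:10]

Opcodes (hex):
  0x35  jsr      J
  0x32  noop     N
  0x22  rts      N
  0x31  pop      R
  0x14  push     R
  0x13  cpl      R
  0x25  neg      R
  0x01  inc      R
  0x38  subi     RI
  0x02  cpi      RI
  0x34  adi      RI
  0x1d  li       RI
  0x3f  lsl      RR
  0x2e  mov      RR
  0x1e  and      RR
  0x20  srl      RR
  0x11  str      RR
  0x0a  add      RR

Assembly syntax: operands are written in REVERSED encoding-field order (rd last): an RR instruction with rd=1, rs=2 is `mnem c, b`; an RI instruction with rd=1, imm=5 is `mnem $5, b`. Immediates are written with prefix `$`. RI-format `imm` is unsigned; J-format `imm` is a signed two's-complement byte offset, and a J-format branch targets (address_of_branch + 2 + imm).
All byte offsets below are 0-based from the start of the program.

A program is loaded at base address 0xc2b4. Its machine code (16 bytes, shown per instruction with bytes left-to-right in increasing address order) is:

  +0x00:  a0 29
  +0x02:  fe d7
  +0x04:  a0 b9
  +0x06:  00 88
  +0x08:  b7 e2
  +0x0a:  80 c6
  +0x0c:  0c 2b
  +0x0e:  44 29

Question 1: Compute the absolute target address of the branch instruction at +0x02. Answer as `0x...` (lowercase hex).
0xc2b6

off 0x02: read fe d7 as little → 0xd7fe
  top 6b → 0x35 → jsr [J]
  [9:0] imm=1022 (s10→-2) = $-2
  target = base 0xc2b4 + off 0x02 + 2 + imm -2 = 0xc2b6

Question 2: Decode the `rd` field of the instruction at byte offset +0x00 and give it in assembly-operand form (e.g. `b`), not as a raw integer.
l

[00] a0 29 → 0x29a0
  op=0x29a0>>10=0xa ⇒ add (RR)
  rd: (w>>6)&0xf=0x6 → l
  rs: (w>>2)&0xf=0x8 → w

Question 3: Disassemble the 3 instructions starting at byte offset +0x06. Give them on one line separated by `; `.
off 0x06: read 00 88 as little → 0x8800
  opcode bits[15:10]=0x22: rts/N
off 0x08: read b7 e2 as little → 0xe2b7
  opcode bits[15:10]=0x38: subi/RI
  [9:6] rd=10 = y
  [5:0] imm=55 = $55
off 0x0a: read 80 c6 as little → 0xc680
  opcode bits[15:10]=0x31: pop/R
  [9:6] rd=10 = y

rts; subi $55, y; pop y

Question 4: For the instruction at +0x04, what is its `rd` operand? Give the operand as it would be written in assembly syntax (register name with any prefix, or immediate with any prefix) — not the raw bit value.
l

off 0x04: read a0 b9 as little → 0xb9a0
  op=0xb9a0>>10=0x2e ⇒ mov (RR)
  rd: (w>>6)&0xf=0x6 → l
  rs: (w>>2)&0xf=0x8 → w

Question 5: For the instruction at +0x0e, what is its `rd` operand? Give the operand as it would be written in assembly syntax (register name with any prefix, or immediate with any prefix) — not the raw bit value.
h

off 0x0e: read 44 29 as little → 0x2944
  opcode bits[15:10]=0xa: add/RR
  rd: (w>>6)&0xf=0x5 → h
  rs: (w>>2)&0xf=0x1 → b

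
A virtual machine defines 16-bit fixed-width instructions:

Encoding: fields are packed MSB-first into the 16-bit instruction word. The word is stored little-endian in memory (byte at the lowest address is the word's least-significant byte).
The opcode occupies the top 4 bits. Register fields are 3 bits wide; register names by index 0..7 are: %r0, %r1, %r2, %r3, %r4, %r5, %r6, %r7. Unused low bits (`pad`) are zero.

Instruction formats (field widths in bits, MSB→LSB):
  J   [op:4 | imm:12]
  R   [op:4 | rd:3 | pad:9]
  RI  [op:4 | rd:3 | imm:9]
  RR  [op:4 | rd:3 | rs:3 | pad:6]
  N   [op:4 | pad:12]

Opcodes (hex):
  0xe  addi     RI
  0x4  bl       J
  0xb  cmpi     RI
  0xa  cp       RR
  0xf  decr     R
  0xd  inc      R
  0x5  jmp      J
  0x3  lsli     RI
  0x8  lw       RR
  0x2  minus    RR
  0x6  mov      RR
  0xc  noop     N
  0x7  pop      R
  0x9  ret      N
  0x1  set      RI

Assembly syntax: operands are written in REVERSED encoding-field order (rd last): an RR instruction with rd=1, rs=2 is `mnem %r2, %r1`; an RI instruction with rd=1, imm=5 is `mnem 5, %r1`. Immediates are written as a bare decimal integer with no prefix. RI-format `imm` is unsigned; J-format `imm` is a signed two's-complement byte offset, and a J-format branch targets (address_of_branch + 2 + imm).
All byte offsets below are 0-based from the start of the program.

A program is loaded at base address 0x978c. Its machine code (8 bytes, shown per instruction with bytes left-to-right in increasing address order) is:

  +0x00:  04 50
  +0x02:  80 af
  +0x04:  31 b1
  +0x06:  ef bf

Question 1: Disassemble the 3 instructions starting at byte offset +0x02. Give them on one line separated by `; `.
cp %r6, %r7; cmpi 305, %r0; cmpi 495, %r7

@+02  little-endian(80 af) = 0xaf80
  top 4b → 0xa → cp [RR]
  rd@[11:9]=0x7 ⇒ %r7
  rs@[8:6]=0x6 ⇒ %r6
@+04  little-endian(31 b1) = 0xb131
  top 4b → 0xb → cmpi [RI]
  rd@[11:9]=0x0 ⇒ %r0
  imm@[8:0]=0x131 ⇒ 305
@+06  little-endian(ef bf) = 0xbfef
  top 4b → 0xb → cmpi [RI]
  rd@[11:9]=0x7 ⇒ %r7
  imm@[8:0]=0x1ef ⇒ 495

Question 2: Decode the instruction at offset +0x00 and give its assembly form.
+0x00: 04 50 ⇒ word 0x5004 (little)
  op=0x5004>>12=0x5 ⇒ jmp (J)
  [11:0] imm=4 = 4

jmp 4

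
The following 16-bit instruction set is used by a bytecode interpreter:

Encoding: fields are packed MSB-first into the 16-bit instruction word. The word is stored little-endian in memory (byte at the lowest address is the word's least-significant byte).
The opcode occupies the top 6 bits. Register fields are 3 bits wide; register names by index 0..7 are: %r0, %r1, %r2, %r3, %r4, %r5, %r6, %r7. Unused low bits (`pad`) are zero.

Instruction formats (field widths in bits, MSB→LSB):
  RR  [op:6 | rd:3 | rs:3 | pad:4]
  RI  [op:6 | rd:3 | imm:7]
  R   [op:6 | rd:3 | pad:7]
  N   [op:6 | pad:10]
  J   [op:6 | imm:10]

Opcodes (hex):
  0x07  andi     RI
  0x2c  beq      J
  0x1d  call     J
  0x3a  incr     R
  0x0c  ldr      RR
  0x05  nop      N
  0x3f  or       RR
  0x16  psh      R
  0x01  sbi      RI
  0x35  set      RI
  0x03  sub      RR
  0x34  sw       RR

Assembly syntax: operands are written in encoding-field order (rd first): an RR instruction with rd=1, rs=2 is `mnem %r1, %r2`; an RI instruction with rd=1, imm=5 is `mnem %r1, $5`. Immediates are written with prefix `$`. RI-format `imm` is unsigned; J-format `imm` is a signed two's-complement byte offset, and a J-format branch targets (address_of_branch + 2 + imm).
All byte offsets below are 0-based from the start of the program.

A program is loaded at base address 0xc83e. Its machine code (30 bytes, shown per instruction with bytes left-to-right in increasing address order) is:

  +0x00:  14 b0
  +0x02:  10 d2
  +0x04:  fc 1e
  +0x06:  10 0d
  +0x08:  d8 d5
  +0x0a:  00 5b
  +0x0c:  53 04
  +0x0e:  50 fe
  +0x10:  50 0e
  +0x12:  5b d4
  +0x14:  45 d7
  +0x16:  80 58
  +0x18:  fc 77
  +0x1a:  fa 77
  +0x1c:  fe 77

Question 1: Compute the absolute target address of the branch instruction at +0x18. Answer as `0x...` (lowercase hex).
0xc854

off 0x18: read fc 77 as little → 0x77fc
  opcode bits[15:10]=0x1d: call/J
  imm: (w>>0)&0x3ff=0x3fc (s10→-4) → $-4
  target = base 0xc83e + off 0x18 + 2 + imm -4 = 0xc854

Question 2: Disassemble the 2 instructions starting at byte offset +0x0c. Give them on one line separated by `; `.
sbi %r0, $83; or %r4, %r5

off 0x0c: read 53 04 as little → 0x0453
  top 6b → 0x1 → sbi [RI]
  [9:7] rd=0 = %r0
  [6:0] imm=83 = $83
off 0x0e: read 50 fe as little → 0xfe50
  top 6b → 0x3f → or [RR]
  [9:7] rd=4 = %r4
  [6:4] rs=5 = %r5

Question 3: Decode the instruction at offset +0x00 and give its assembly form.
@+00  little-endian(14 b0) = 0xb014
  opcode bits[15:10]=0x2c: beq/J
  imm@[9:0]=0x14 ⇒ $20

beq $20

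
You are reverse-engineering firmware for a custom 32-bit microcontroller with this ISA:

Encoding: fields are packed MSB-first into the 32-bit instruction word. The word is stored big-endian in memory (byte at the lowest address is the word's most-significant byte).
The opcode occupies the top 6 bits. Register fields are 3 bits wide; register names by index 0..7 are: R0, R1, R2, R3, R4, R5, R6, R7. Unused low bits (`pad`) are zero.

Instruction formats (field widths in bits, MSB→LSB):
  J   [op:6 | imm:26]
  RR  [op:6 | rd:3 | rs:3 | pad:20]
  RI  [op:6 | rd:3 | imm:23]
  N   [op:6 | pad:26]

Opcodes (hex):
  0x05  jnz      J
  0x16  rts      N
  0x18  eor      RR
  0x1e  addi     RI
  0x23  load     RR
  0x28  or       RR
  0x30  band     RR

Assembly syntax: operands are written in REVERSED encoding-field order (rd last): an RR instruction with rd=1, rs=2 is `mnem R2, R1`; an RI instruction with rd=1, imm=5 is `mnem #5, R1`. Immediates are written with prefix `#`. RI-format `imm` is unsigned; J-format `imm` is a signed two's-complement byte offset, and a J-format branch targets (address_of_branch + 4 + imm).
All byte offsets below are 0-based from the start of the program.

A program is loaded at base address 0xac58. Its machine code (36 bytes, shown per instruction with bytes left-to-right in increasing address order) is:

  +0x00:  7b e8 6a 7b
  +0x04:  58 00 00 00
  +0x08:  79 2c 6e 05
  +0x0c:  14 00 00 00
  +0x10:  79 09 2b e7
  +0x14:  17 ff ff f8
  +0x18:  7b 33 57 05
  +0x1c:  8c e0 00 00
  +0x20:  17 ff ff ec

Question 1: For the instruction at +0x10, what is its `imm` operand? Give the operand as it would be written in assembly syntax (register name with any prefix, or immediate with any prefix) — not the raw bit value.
#601063

+0x10: 79 09 2b e7 ⇒ word 0x79092be7 (big)
  opcode bits[31:26]=0x1e: addi/RI
  [25:23] rd=2 = R2
  [22:0] imm=601063 = #601063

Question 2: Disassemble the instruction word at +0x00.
+0x00: 7b e8 6a 7b ⇒ word 0x7be86a7b (big)
  opcode bits[31:26]=0x1e: addi/RI
  rd@[25:23]=0x7 ⇒ R7
  imm@[22:0]=0x686a7b ⇒ #6843003

addi #6843003, R7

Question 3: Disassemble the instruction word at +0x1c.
[1c] 8c e0 00 00 → 0x8ce00000
  top 6b → 0x23 → load [RR]
  [25:23] rd=1 = R1
  [22:20] rs=6 = R6

load R6, R1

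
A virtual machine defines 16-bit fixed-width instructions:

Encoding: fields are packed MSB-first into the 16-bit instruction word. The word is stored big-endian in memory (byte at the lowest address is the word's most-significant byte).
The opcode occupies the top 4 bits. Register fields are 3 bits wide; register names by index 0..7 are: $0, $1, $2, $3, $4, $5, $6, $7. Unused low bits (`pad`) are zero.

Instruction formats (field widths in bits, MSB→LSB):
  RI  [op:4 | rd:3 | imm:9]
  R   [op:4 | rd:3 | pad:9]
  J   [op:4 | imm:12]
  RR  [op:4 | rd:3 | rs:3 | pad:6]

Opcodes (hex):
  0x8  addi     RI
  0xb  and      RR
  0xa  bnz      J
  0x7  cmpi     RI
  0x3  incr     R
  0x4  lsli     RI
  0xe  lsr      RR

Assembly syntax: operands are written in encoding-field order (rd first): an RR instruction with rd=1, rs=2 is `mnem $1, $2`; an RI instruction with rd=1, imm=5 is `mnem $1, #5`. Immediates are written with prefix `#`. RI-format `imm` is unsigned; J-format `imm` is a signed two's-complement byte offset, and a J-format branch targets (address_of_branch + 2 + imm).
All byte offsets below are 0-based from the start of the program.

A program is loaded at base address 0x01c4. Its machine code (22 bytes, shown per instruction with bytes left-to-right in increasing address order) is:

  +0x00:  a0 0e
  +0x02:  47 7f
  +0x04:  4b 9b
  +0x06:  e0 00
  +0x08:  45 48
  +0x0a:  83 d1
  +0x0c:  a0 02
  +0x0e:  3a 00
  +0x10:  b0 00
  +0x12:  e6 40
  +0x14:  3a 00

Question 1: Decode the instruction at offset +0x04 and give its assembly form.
@+04  big-endian(4b 9b) = 0x4b9b
  opcode bits[15:12]=0x4: lsli/RI
  [11:9] rd=5 = $5
  [8:0] imm=411 = #411

lsli $5, #411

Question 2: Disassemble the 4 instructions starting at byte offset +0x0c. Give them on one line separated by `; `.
bnz #2; incr $5; and $0, $0; lsr $3, $1

off 0x0c: read a0 02 as big → 0xa002
  top 4b → 0xa → bnz [J]
  imm: (w>>0)&0xfff=0x2 → #2
off 0x0e: read 3a 00 as big → 0x3a00
  top 4b → 0x3 → incr [R]
  rd: (w>>9)&0x7=0x5 → $5
off 0x10: read b0 00 as big → 0xb000
  top 4b → 0xb → and [RR]
  rd: (w>>9)&0x7=0x0 → $0
  rs: (w>>6)&0x7=0x0 → $0
off 0x12: read e6 40 as big → 0xe640
  top 4b → 0xe → lsr [RR]
  rd: (w>>9)&0x7=0x3 → $3
  rs: (w>>6)&0x7=0x1 → $1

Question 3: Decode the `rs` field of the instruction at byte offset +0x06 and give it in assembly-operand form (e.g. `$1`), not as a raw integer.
off 0x06: read e0 00 as big → 0xe000
  op=0xe000>>12=0xe ⇒ lsr (RR)
  [11:9] rd=0 = $0
  [8:6] rs=0 = $0

$0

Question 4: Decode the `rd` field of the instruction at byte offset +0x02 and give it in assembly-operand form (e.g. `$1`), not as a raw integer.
+0x02: 47 7f ⇒ word 0x477f (big)
  opcode bits[15:12]=0x4: lsli/RI
  rd: (w>>9)&0x7=0x3 → $3
  imm: (w>>0)&0x1ff=0x17f → #383

$3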